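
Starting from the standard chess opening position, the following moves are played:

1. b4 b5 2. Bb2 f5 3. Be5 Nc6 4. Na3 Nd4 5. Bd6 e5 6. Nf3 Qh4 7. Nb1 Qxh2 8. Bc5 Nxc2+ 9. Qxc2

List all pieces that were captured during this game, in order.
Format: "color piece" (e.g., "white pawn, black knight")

Tracking captures:
  Qxh2: captured white pawn
  Nxc2+: captured white pawn
  Qxc2: captured black knight

white pawn, white pawn, black knight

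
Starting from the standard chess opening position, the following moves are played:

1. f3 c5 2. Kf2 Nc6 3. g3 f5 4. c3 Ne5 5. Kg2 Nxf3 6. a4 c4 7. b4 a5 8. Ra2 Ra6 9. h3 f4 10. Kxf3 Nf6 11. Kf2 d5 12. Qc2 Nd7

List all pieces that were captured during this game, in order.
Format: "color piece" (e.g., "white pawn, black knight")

Tracking captures:
  Nxf3: captured white pawn
  Kxf3: captured black knight

white pawn, black knight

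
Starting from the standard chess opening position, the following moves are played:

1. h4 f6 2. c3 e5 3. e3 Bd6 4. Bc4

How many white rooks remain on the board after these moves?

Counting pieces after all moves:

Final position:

  a b c d e f g h
  ─────────────────
8│♜ ♞ ♝ ♛ ♚ · ♞ ♜│8
7│♟ ♟ ♟ ♟ · · ♟ ♟│7
6│· · · ♝ · ♟ · ·│6
5│· · · · ♟ · · ·│5
4│· · ♗ · · · · ♙│4
3│· · ♙ · ♙ · · ·│3
2│♙ ♙ · ♙ · ♙ ♙ ·│2
1│♖ ♘ ♗ ♕ ♔ · ♘ ♖│1
  ─────────────────
  a b c d e f g h


2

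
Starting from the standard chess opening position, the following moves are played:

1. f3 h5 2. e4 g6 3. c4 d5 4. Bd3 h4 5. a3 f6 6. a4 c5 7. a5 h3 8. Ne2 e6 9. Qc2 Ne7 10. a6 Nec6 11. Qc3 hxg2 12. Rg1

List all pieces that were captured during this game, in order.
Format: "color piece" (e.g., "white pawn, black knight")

Tracking captures:
  hxg2: captured white pawn

white pawn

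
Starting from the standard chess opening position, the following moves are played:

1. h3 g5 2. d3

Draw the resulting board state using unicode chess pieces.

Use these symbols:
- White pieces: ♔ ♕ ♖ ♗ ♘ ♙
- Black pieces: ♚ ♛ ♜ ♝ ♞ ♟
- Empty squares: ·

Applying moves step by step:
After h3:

♜ ♞ ♝ ♛ ♚ ♝ ♞ ♜
♟ ♟ ♟ ♟ ♟ ♟ ♟ ♟
· · · · · · · ·
· · · · · · · ·
· · · · · · · ·
· · · · · · · ♙
♙ ♙ ♙ ♙ ♙ ♙ ♙ ·
♖ ♘ ♗ ♕ ♔ ♗ ♘ ♖


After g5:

♜ ♞ ♝ ♛ ♚ ♝ ♞ ♜
♟ ♟ ♟ ♟ ♟ ♟ · ♟
· · · · · · · ·
· · · · · · ♟ ·
· · · · · · · ·
· · · · · · · ♙
♙ ♙ ♙ ♙ ♙ ♙ ♙ ·
♖ ♘ ♗ ♕ ♔ ♗ ♘ ♖


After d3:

♜ ♞ ♝ ♛ ♚ ♝ ♞ ♜
♟ ♟ ♟ ♟ ♟ ♟ · ♟
· · · · · · · ·
· · · · · · ♟ ·
· · · · · · · ·
· · · ♙ · · · ♙
♙ ♙ ♙ · ♙ ♙ ♙ ·
♖ ♘ ♗ ♕ ♔ ♗ ♘ ♖



  a b c d e f g h
  ─────────────────
8│♜ ♞ ♝ ♛ ♚ ♝ ♞ ♜│8
7│♟ ♟ ♟ ♟ ♟ ♟ · ♟│7
6│· · · · · · · ·│6
5│· · · · · · ♟ ·│5
4│· · · · · · · ·│4
3│· · · ♙ · · · ♙│3
2│♙ ♙ ♙ · ♙ ♙ ♙ ·│2
1│♖ ♘ ♗ ♕ ♔ ♗ ♘ ♖│1
  ─────────────────
  a b c d e f g h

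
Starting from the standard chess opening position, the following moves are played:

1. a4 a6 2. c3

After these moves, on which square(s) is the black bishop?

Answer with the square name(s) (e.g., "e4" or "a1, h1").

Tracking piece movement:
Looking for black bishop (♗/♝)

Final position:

  a b c d e f g h
  ─────────────────
8│♜ ♞ ♝ ♛ ♚ ♝ ♞ ♜│8
7│· ♟ ♟ ♟ ♟ ♟ ♟ ♟│7
6│♟ · · · · · · ·│6
5│· · · · · · · ·│5
4│♙ · · · · · · ·│4
3│· · ♙ · · · · ·│3
2│· ♙ · ♙ ♙ ♙ ♙ ♙│2
1│♖ ♘ ♗ ♕ ♔ ♗ ♘ ♖│1
  ─────────────────
  a b c d e f g h


c8, f8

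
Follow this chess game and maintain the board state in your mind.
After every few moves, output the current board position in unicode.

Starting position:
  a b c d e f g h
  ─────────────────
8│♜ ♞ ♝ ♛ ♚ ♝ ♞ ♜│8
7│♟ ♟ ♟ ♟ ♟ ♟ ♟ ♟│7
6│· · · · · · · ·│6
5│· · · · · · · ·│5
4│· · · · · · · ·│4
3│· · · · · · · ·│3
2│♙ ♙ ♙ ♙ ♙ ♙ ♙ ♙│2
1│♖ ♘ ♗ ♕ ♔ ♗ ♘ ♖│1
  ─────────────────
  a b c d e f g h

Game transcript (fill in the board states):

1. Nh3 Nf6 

  a b c d e f g h
  ─────────────────
8│♜ ♞ ♝ ♛ ♚ ♝ · ♜│8
7│♟ ♟ ♟ ♟ ♟ ♟ ♟ ♟│7
6│· · · · · ♞ · ·│6
5│· · · · · · · ·│5
4│· · · · · · · ·│4
3│· · · · · · · ♘│3
2│♙ ♙ ♙ ♙ ♙ ♙ ♙ ♙│2
1│♖ ♘ ♗ ♕ ♔ ♗ · ♖│1
  ─────────────────
  a b c d e f g h

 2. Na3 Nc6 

  a b c d e f g h
  ─────────────────
8│♜ · ♝ ♛ ♚ ♝ · ♜│8
7│♟ ♟ ♟ ♟ ♟ ♟ ♟ ♟│7
6│· · ♞ · · ♞ · ·│6
5│· · · · · · · ·│5
4│· · · · · · · ·│4
3│♘ · · · · · · ♘│3
2│♙ ♙ ♙ ♙ ♙ ♙ ♙ ♙│2
1│♖ · ♗ ♕ ♔ ♗ · ♖│1
  ─────────────────
  a b c d e f g h

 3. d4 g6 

  a b c d e f g h
  ─────────────────
8│♜ · ♝ ♛ ♚ ♝ · ♜│8
7│♟ ♟ ♟ ♟ ♟ ♟ · ♟│7
6│· · ♞ · · ♞ ♟ ·│6
5│· · · · · · · ·│5
4│· · · ♙ · · · ·│4
3│♘ · · · · · · ♘│3
2│♙ ♙ ♙ · ♙ ♙ ♙ ♙│2
1│♖ · ♗ ♕ ♔ ♗ · ♖│1
  ─────────────────
  a b c d e f g h

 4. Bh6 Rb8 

  a b c d e f g h
  ─────────────────
8│· ♜ ♝ ♛ ♚ ♝ · ♜│8
7│♟ ♟ ♟ ♟ ♟ ♟ · ♟│7
6│· · ♞ · · ♞ ♟ ♗│6
5│· · · · · · · ·│5
4│· · · ♙ · · · ·│4
3│♘ · · · · · · ♘│3
2│♙ ♙ ♙ · ♙ ♙ ♙ ♙│2
1│♖ · · ♕ ♔ ♗ · ♖│1
  ─────────────────
  a b c d e f g h



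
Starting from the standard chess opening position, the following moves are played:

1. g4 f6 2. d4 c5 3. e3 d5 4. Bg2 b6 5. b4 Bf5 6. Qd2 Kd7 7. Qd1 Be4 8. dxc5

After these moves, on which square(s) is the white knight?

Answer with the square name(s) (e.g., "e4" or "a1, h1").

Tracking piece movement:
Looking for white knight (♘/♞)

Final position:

  a b c d e f g h
  ─────────────────
8│♜ ♞ · ♛ · ♝ ♞ ♜│8
7│♟ · · ♚ ♟ · ♟ ♟│7
6│· ♟ · · · ♟ · ·│6
5│· · ♙ ♟ · · · ·│5
4│· ♙ · · ♝ · ♙ ·│4
3│· · · · ♙ · · ·│3
2│♙ · ♙ · · ♙ ♗ ♙│2
1│♖ ♘ ♗ ♕ ♔ · ♘ ♖│1
  ─────────────────
  a b c d e f g h


b1, g1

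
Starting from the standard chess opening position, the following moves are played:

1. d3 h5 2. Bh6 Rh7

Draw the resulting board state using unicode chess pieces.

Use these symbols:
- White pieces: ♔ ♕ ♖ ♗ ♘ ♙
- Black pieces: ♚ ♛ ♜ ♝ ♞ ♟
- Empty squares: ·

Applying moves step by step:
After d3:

♜ ♞ ♝ ♛ ♚ ♝ ♞ ♜
♟ ♟ ♟ ♟ ♟ ♟ ♟ ♟
· · · · · · · ·
· · · · · · · ·
· · · · · · · ·
· · · ♙ · · · ·
♙ ♙ ♙ · ♙ ♙ ♙ ♙
♖ ♘ ♗ ♕ ♔ ♗ ♘ ♖


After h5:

♜ ♞ ♝ ♛ ♚ ♝ ♞ ♜
♟ ♟ ♟ ♟ ♟ ♟ ♟ ·
· · · · · · · ·
· · · · · · · ♟
· · · · · · · ·
· · · ♙ · · · ·
♙ ♙ ♙ · ♙ ♙ ♙ ♙
♖ ♘ ♗ ♕ ♔ ♗ ♘ ♖


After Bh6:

♜ ♞ ♝ ♛ ♚ ♝ ♞ ♜
♟ ♟ ♟ ♟ ♟ ♟ ♟ ·
· · · · · · · ♗
· · · · · · · ♟
· · · · · · · ·
· · · ♙ · · · ·
♙ ♙ ♙ · ♙ ♙ ♙ ♙
♖ ♘ · ♕ ♔ ♗ ♘ ♖


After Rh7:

♜ ♞ ♝ ♛ ♚ ♝ ♞ ·
♟ ♟ ♟ ♟ ♟ ♟ ♟ ♜
· · · · · · · ♗
· · · · · · · ♟
· · · · · · · ·
· · · ♙ · · · ·
♙ ♙ ♙ · ♙ ♙ ♙ ♙
♖ ♘ · ♕ ♔ ♗ ♘ ♖



  a b c d e f g h
  ─────────────────
8│♜ ♞ ♝ ♛ ♚ ♝ ♞ ·│8
7│♟ ♟ ♟ ♟ ♟ ♟ ♟ ♜│7
6│· · · · · · · ♗│6
5│· · · · · · · ♟│5
4│· · · · · · · ·│4
3│· · · ♙ · · · ·│3
2│♙ ♙ ♙ · ♙ ♙ ♙ ♙│2
1│♖ ♘ · ♕ ♔ ♗ ♘ ♖│1
  ─────────────────
  a b c d e f g h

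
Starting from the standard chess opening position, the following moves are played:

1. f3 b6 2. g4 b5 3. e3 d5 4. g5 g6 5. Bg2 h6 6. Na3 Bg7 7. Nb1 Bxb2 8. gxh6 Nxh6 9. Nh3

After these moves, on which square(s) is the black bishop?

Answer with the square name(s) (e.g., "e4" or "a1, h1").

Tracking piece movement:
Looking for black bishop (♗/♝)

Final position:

  a b c d e f g h
  ─────────────────
8│♜ ♞ ♝ ♛ ♚ · · ♜│8
7│♟ · ♟ · ♟ ♟ · ·│7
6│· · · · · · ♟ ♞│6
5│· ♟ · ♟ · · · ·│5
4│· · · · · · · ·│4
3│· · · · ♙ ♙ · ♘│3
2│♙ ♝ ♙ ♙ · · ♗ ♙│2
1│♖ ♘ ♗ ♕ ♔ · · ♖│1
  ─────────────────
  a b c d e f g h


b2, c8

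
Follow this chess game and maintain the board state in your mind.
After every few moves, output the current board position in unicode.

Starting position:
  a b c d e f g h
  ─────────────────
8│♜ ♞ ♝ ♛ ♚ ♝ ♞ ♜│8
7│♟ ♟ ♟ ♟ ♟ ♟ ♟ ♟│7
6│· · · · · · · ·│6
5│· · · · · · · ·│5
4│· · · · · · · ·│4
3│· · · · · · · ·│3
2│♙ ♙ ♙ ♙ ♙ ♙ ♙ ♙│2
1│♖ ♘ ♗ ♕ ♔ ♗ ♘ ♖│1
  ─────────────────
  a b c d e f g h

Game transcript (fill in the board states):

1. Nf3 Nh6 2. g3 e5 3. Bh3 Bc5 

  a b c d e f g h
  ─────────────────
8│♜ ♞ ♝ ♛ ♚ · · ♜│8
7│♟ ♟ ♟ ♟ · ♟ ♟ ♟│7
6│· · · · · · · ♞│6
5│· · ♝ · ♟ · · ·│5
4│· · · · · · · ·│4
3│· · · · · ♘ ♙ ♗│3
2│♙ ♙ ♙ ♙ ♙ ♙ · ♙│2
1│♖ ♘ ♗ ♕ ♔ · · ♖│1
  ─────────────────
  a b c d e f g h

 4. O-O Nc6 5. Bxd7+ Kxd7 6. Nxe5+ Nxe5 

  a b c d e f g h
  ─────────────────
8│♜ · ♝ ♛ · · · ♜│8
7│♟ ♟ ♟ ♚ · ♟ ♟ ♟│7
6│· · · · · · · ♞│6
5│· · ♝ · ♞ · · ·│5
4│· · · · · · · ·│4
3│· · · · · · ♙ ·│3
2│♙ ♙ ♙ ♙ ♙ ♙ · ♙│2
1│♖ ♘ ♗ ♕ · ♖ ♔ ·│1
  ─────────────────
  a b c d e f g h

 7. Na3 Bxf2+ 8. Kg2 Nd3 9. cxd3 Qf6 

  a b c d e f g h
  ─────────────────
8│♜ · ♝ · · · · ♜│8
7│♟ ♟ ♟ ♚ · ♟ ♟ ♟│7
6│· · · · · ♛ · ♞│6
5│· · · · · · · ·│5
4│· · · · · · · ·│4
3│♘ · · ♙ · · ♙ ·│3
2│♙ ♙ · ♙ ♙ ♝ ♔ ♙│2
1│♖ · ♗ ♕ · ♖ · ·│1
  ─────────────────
  a b c d e f g h

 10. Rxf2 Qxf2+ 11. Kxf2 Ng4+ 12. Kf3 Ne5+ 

  a b c d e f g h
  ─────────────────
8│♜ · ♝ · · · · ♜│8
7│♟ ♟ ♟ ♚ · ♟ ♟ ♟│7
6│· · · · · · · ·│6
5│· · · · ♞ · · ·│5
4│· · · · · · · ·│4
3│♘ · · ♙ · ♔ ♙ ·│3
2│♙ ♙ · ♙ ♙ · · ♙│2
1│♖ · ♗ ♕ · · · ·│1
  ─────────────────
  a b c d e f g h

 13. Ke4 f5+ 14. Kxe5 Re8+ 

  a b c d e f g h
  ─────────────────
8│♜ · ♝ · ♜ · · ·│8
7│♟ ♟ ♟ ♚ · · ♟ ♟│7
6│· · · · · · · ·│6
5│· · · · ♔ ♟ · ·│5
4│· · · · · · · ·│4
3│♘ · · ♙ · · ♙ ·│3
2│♙ ♙ · ♙ ♙ · · ♙│2
1│♖ · ♗ ♕ · · · ·│1
  ─────────────────
  a b c d e f g h


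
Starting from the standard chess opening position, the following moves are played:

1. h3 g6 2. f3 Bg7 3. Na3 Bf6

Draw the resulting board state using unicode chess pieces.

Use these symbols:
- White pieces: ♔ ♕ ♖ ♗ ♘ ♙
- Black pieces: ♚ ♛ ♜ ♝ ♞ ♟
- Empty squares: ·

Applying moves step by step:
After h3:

♜ ♞ ♝ ♛ ♚ ♝ ♞ ♜
♟ ♟ ♟ ♟ ♟ ♟ ♟ ♟
· · · · · · · ·
· · · · · · · ·
· · · · · · · ·
· · · · · · · ♙
♙ ♙ ♙ ♙ ♙ ♙ ♙ ·
♖ ♘ ♗ ♕ ♔ ♗ ♘ ♖


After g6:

♜ ♞ ♝ ♛ ♚ ♝ ♞ ♜
♟ ♟ ♟ ♟ ♟ ♟ · ♟
· · · · · · ♟ ·
· · · · · · · ·
· · · · · · · ·
· · · · · · · ♙
♙ ♙ ♙ ♙ ♙ ♙ ♙ ·
♖ ♘ ♗ ♕ ♔ ♗ ♘ ♖


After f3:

♜ ♞ ♝ ♛ ♚ ♝ ♞ ♜
♟ ♟ ♟ ♟ ♟ ♟ · ♟
· · · · · · ♟ ·
· · · · · · · ·
· · · · · · · ·
· · · · · ♙ · ♙
♙ ♙ ♙ ♙ ♙ · ♙ ·
♖ ♘ ♗ ♕ ♔ ♗ ♘ ♖


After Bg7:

♜ ♞ ♝ ♛ ♚ · ♞ ♜
♟ ♟ ♟ ♟ ♟ ♟ ♝ ♟
· · · · · · ♟ ·
· · · · · · · ·
· · · · · · · ·
· · · · · ♙ · ♙
♙ ♙ ♙ ♙ ♙ · ♙ ·
♖ ♘ ♗ ♕ ♔ ♗ ♘ ♖


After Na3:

♜ ♞ ♝ ♛ ♚ · ♞ ♜
♟ ♟ ♟ ♟ ♟ ♟ ♝ ♟
· · · · · · ♟ ·
· · · · · · · ·
· · · · · · · ·
♘ · · · · ♙ · ♙
♙ ♙ ♙ ♙ ♙ · ♙ ·
♖ · ♗ ♕ ♔ ♗ ♘ ♖


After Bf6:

♜ ♞ ♝ ♛ ♚ · ♞ ♜
♟ ♟ ♟ ♟ ♟ ♟ · ♟
· · · · · ♝ ♟ ·
· · · · · · · ·
· · · · · · · ·
♘ · · · · ♙ · ♙
♙ ♙ ♙ ♙ ♙ · ♙ ·
♖ · ♗ ♕ ♔ ♗ ♘ ♖



  a b c d e f g h
  ─────────────────
8│♜ ♞ ♝ ♛ ♚ · ♞ ♜│8
7│♟ ♟ ♟ ♟ ♟ ♟ · ♟│7
6│· · · · · ♝ ♟ ·│6
5│· · · · · · · ·│5
4│· · · · · · · ·│4
3│♘ · · · · ♙ · ♙│3
2│♙ ♙ ♙ ♙ ♙ · ♙ ·│2
1│♖ · ♗ ♕ ♔ ♗ ♘ ♖│1
  ─────────────────
  a b c d e f g h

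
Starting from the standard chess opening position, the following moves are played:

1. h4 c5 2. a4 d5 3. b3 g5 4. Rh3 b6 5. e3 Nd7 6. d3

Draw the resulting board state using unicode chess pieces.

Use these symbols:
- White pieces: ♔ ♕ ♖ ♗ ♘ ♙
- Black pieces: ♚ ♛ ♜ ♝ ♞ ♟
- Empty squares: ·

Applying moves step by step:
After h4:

♜ ♞ ♝ ♛ ♚ ♝ ♞ ♜
♟ ♟ ♟ ♟ ♟ ♟ ♟ ♟
· · · · · · · ·
· · · · · · · ·
· · · · · · · ♙
· · · · · · · ·
♙ ♙ ♙ ♙ ♙ ♙ ♙ ·
♖ ♘ ♗ ♕ ♔ ♗ ♘ ♖


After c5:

♜ ♞ ♝ ♛ ♚ ♝ ♞ ♜
♟ ♟ · ♟ ♟ ♟ ♟ ♟
· · · · · · · ·
· · ♟ · · · · ·
· · · · · · · ♙
· · · · · · · ·
♙ ♙ ♙ ♙ ♙ ♙ ♙ ·
♖ ♘ ♗ ♕ ♔ ♗ ♘ ♖


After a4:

♜ ♞ ♝ ♛ ♚ ♝ ♞ ♜
♟ ♟ · ♟ ♟ ♟ ♟ ♟
· · · · · · · ·
· · ♟ · · · · ·
♙ · · · · · · ♙
· · · · · · · ·
· ♙ ♙ ♙ ♙ ♙ ♙ ·
♖ ♘ ♗ ♕ ♔ ♗ ♘ ♖


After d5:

♜ ♞ ♝ ♛ ♚ ♝ ♞ ♜
♟ ♟ · · ♟ ♟ ♟ ♟
· · · · · · · ·
· · ♟ ♟ · · · ·
♙ · · · · · · ♙
· · · · · · · ·
· ♙ ♙ ♙ ♙ ♙ ♙ ·
♖ ♘ ♗ ♕ ♔ ♗ ♘ ♖


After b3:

♜ ♞ ♝ ♛ ♚ ♝ ♞ ♜
♟ ♟ · · ♟ ♟ ♟ ♟
· · · · · · · ·
· · ♟ ♟ · · · ·
♙ · · · · · · ♙
· ♙ · · · · · ·
· · ♙ ♙ ♙ ♙ ♙ ·
♖ ♘ ♗ ♕ ♔ ♗ ♘ ♖


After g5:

♜ ♞ ♝ ♛ ♚ ♝ ♞ ♜
♟ ♟ · · ♟ ♟ · ♟
· · · · · · · ·
· · ♟ ♟ · · ♟ ·
♙ · · · · · · ♙
· ♙ · · · · · ·
· · ♙ ♙ ♙ ♙ ♙ ·
♖ ♘ ♗ ♕ ♔ ♗ ♘ ♖


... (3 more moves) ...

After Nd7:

♜ · ♝ ♛ ♚ ♝ ♞ ♜
♟ · · ♞ ♟ ♟ · ♟
· ♟ · · · · · ·
· · ♟ ♟ · · ♟ ·
♙ · · · · · · ♙
· ♙ · · ♙ · · ♖
· · ♙ ♙ · ♙ ♙ ·
♖ ♘ ♗ ♕ ♔ ♗ ♘ ·


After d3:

♜ · ♝ ♛ ♚ ♝ ♞ ♜
♟ · · ♞ ♟ ♟ · ♟
· ♟ · · · · · ·
· · ♟ ♟ · · ♟ ·
♙ · · · · · · ♙
· ♙ · ♙ ♙ · · ♖
· · ♙ · · ♙ ♙ ·
♖ ♘ ♗ ♕ ♔ ♗ ♘ ·



  a b c d e f g h
  ─────────────────
8│♜ · ♝ ♛ ♚ ♝ ♞ ♜│8
7│♟ · · ♞ ♟ ♟ · ♟│7
6│· ♟ · · · · · ·│6
5│· · ♟ ♟ · · ♟ ·│5
4│♙ · · · · · · ♙│4
3│· ♙ · ♙ ♙ · · ♖│3
2│· · ♙ · · ♙ ♙ ·│2
1│♖ ♘ ♗ ♕ ♔ ♗ ♘ ·│1
  ─────────────────
  a b c d e f g h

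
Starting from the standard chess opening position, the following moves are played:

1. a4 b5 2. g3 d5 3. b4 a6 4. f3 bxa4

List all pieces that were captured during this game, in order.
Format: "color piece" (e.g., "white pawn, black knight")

Tracking captures:
  bxa4: captured white pawn

white pawn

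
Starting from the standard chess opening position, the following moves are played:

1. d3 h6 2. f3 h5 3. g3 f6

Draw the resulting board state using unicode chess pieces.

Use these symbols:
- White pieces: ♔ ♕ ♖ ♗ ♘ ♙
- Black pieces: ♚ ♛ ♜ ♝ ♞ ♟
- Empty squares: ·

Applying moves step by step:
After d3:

♜ ♞ ♝ ♛ ♚ ♝ ♞ ♜
♟ ♟ ♟ ♟ ♟ ♟ ♟ ♟
· · · · · · · ·
· · · · · · · ·
· · · · · · · ·
· · · ♙ · · · ·
♙ ♙ ♙ · ♙ ♙ ♙ ♙
♖ ♘ ♗ ♕ ♔ ♗ ♘ ♖


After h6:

♜ ♞ ♝ ♛ ♚ ♝ ♞ ♜
♟ ♟ ♟ ♟ ♟ ♟ ♟ ·
· · · · · · · ♟
· · · · · · · ·
· · · · · · · ·
· · · ♙ · · · ·
♙ ♙ ♙ · ♙ ♙ ♙ ♙
♖ ♘ ♗ ♕ ♔ ♗ ♘ ♖


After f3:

♜ ♞ ♝ ♛ ♚ ♝ ♞ ♜
♟ ♟ ♟ ♟ ♟ ♟ ♟ ·
· · · · · · · ♟
· · · · · · · ·
· · · · · · · ·
· · · ♙ · ♙ · ·
♙ ♙ ♙ · ♙ · ♙ ♙
♖ ♘ ♗ ♕ ♔ ♗ ♘ ♖


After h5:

♜ ♞ ♝ ♛ ♚ ♝ ♞ ♜
♟ ♟ ♟ ♟ ♟ ♟ ♟ ·
· · · · · · · ·
· · · · · · · ♟
· · · · · · · ·
· · · ♙ · ♙ · ·
♙ ♙ ♙ · ♙ · ♙ ♙
♖ ♘ ♗ ♕ ♔ ♗ ♘ ♖


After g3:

♜ ♞ ♝ ♛ ♚ ♝ ♞ ♜
♟ ♟ ♟ ♟ ♟ ♟ ♟ ·
· · · · · · · ·
· · · · · · · ♟
· · · · · · · ·
· · · ♙ · ♙ ♙ ·
♙ ♙ ♙ · ♙ · · ♙
♖ ♘ ♗ ♕ ♔ ♗ ♘ ♖


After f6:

♜ ♞ ♝ ♛ ♚ ♝ ♞ ♜
♟ ♟ ♟ ♟ ♟ · ♟ ·
· · · · · ♟ · ·
· · · · · · · ♟
· · · · · · · ·
· · · ♙ · ♙ ♙ ·
♙ ♙ ♙ · ♙ · · ♙
♖ ♘ ♗ ♕ ♔ ♗ ♘ ♖



  a b c d e f g h
  ─────────────────
8│♜ ♞ ♝ ♛ ♚ ♝ ♞ ♜│8
7│♟ ♟ ♟ ♟ ♟ · ♟ ·│7
6│· · · · · ♟ · ·│6
5│· · · · · · · ♟│5
4│· · · · · · · ·│4
3│· · · ♙ · ♙ ♙ ·│3
2│♙ ♙ ♙ · ♙ · · ♙│2
1│♖ ♘ ♗ ♕ ♔ ♗ ♘ ♖│1
  ─────────────────
  a b c d e f g h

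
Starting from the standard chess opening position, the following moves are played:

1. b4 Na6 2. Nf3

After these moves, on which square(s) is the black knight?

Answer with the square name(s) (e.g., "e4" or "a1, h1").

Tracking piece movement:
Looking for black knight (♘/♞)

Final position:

  a b c d e f g h
  ─────────────────
8│♜ · ♝ ♛ ♚ ♝ ♞ ♜│8
7│♟ ♟ ♟ ♟ ♟ ♟ ♟ ♟│7
6│♞ · · · · · · ·│6
5│· · · · · · · ·│5
4│· ♙ · · · · · ·│4
3│· · · · · ♘ · ·│3
2│♙ · ♙ ♙ ♙ ♙ ♙ ♙│2
1│♖ ♘ ♗ ♕ ♔ ♗ · ♖│1
  ─────────────────
  a b c d e f g h


a6, g8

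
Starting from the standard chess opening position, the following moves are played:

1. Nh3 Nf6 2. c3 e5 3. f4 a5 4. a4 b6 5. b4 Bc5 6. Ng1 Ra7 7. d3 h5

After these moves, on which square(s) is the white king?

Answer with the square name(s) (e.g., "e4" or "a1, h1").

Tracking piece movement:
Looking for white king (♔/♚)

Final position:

  a b c d e f g h
  ─────────────────
8│· ♞ ♝ ♛ ♚ · · ♜│8
7│♜ · ♟ ♟ · ♟ ♟ ·│7
6│· ♟ · · · ♞ · ·│6
5│♟ · ♝ · ♟ · · ♟│5
4│♙ ♙ · · · ♙ · ·│4
3│· · ♙ ♙ · · · ·│3
2│· · · · ♙ · ♙ ♙│2
1│♖ ♘ ♗ ♕ ♔ ♗ ♘ ♖│1
  ─────────────────
  a b c d e f g h


e1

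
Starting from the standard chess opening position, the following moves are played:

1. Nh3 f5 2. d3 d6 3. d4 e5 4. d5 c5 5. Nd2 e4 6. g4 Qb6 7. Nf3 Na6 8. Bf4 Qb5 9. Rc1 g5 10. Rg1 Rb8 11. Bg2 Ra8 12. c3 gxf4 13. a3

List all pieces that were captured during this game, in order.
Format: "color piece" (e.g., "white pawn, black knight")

Tracking captures:
  gxf4: captured white bishop

white bishop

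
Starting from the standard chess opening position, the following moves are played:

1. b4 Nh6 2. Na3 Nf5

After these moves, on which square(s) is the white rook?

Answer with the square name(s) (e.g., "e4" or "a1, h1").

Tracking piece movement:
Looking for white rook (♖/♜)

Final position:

  a b c d e f g h
  ─────────────────
8│♜ ♞ ♝ ♛ ♚ ♝ · ♜│8
7│♟ ♟ ♟ ♟ ♟ ♟ ♟ ♟│7
6│· · · · · · · ·│6
5│· · · · · ♞ · ·│5
4│· ♙ · · · · · ·│4
3│♘ · · · · · · ·│3
2│♙ · ♙ ♙ ♙ ♙ ♙ ♙│2
1│♖ · ♗ ♕ ♔ ♗ ♘ ♖│1
  ─────────────────
  a b c d e f g h


a1, h1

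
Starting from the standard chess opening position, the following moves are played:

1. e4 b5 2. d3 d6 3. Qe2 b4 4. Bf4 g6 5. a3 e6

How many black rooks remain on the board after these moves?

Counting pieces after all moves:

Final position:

  a b c d e f g h
  ─────────────────
8│♜ ♞ ♝ ♛ ♚ ♝ ♞ ♜│8
7│♟ · ♟ · · ♟ · ♟│7
6│· · · ♟ ♟ · ♟ ·│6
5│· · · · · · · ·│5
4│· ♟ · · ♙ ♗ · ·│4
3│♙ · · ♙ · · · ·│3
2│· ♙ ♙ · ♕ ♙ ♙ ♙│2
1│♖ ♘ · · ♔ ♗ ♘ ♖│1
  ─────────────────
  a b c d e f g h


2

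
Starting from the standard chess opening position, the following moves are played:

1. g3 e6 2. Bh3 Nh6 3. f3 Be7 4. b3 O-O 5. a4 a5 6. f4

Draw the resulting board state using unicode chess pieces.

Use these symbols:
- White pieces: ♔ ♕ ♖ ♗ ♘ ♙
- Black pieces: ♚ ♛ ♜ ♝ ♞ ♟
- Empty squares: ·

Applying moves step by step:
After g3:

♜ ♞ ♝ ♛ ♚ ♝ ♞ ♜
♟ ♟ ♟ ♟ ♟ ♟ ♟ ♟
· · · · · · · ·
· · · · · · · ·
· · · · · · · ·
· · · · · · ♙ ·
♙ ♙ ♙ ♙ ♙ ♙ · ♙
♖ ♘ ♗ ♕ ♔ ♗ ♘ ♖


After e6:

♜ ♞ ♝ ♛ ♚ ♝ ♞ ♜
♟ ♟ ♟ ♟ · ♟ ♟ ♟
· · · · ♟ · · ·
· · · · · · · ·
· · · · · · · ·
· · · · · · ♙ ·
♙ ♙ ♙ ♙ ♙ ♙ · ♙
♖ ♘ ♗ ♕ ♔ ♗ ♘ ♖


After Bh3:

♜ ♞ ♝ ♛ ♚ ♝ ♞ ♜
♟ ♟ ♟ ♟ · ♟ ♟ ♟
· · · · ♟ · · ·
· · · · · · · ·
· · · · · · · ·
· · · · · · ♙ ♗
♙ ♙ ♙ ♙ ♙ ♙ · ♙
♖ ♘ ♗ ♕ ♔ · ♘ ♖


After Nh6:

♜ ♞ ♝ ♛ ♚ ♝ · ♜
♟ ♟ ♟ ♟ · ♟ ♟ ♟
· · · · ♟ · · ♞
· · · · · · · ·
· · · · · · · ·
· · · · · · ♙ ♗
♙ ♙ ♙ ♙ ♙ ♙ · ♙
♖ ♘ ♗ ♕ ♔ · ♘ ♖


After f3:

♜ ♞ ♝ ♛ ♚ ♝ · ♜
♟ ♟ ♟ ♟ · ♟ ♟ ♟
· · · · ♟ · · ♞
· · · · · · · ·
· · · · · · · ·
· · · · · ♙ ♙ ♗
♙ ♙ ♙ ♙ ♙ · · ♙
♖ ♘ ♗ ♕ ♔ · ♘ ♖


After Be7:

♜ ♞ ♝ ♛ ♚ · · ♜
♟ ♟ ♟ ♟ ♝ ♟ ♟ ♟
· · · · ♟ · · ♞
· · · · · · · ·
· · · · · · · ·
· · · · · ♙ ♙ ♗
♙ ♙ ♙ ♙ ♙ · · ♙
♖ ♘ ♗ ♕ ♔ · ♘ ♖


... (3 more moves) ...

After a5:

♜ ♞ ♝ ♛ · ♜ ♚ ·
· ♟ ♟ ♟ ♝ ♟ ♟ ♟
· · · · ♟ · · ♞
♟ · · · · · · ·
♙ · · · · · · ·
· ♙ · · · ♙ ♙ ♗
· · ♙ ♙ ♙ · · ♙
♖ ♘ ♗ ♕ ♔ · ♘ ♖


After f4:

♜ ♞ ♝ ♛ · ♜ ♚ ·
· ♟ ♟ ♟ ♝ ♟ ♟ ♟
· · · · ♟ · · ♞
♟ · · · · · · ·
♙ · · · · ♙ · ·
· ♙ · · · · ♙ ♗
· · ♙ ♙ ♙ · · ♙
♖ ♘ ♗ ♕ ♔ · ♘ ♖



  a b c d e f g h
  ─────────────────
8│♜ ♞ ♝ ♛ · ♜ ♚ ·│8
7│· ♟ ♟ ♟ ♝ ♟ ♟ ♟│7
6│· · · · ♟ · · ♞│6
5│♟ · · · · · · ·│5
4│♙ · · · · ♙ · ·│4
3│· ♙ · · · · ♙ ♗│3
2│· · ♙ ♙ ♙ · · ♙│2
1│♖ ♘ ♗ ♕ ♔ · ♘ ♖│1
  ─────────────────
  a b c d e f g h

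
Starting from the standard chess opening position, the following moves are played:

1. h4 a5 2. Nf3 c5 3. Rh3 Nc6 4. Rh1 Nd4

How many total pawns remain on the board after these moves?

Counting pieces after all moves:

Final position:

  a b c d e f g h
  ─────────────────
8│♜ · ♝ ♛ ♚ ♝ ♞ ♜│8
7│· ♟ · ♟ ♟ ♟ ♟ ♟│7
6│· · · · · · · ·│6
5│♟ · ♟ · · · · ·│5
4│· · · ♞ · · · ♙│4
3│· · · · · ♘ · ·│3
2│♙ ♙ ♙ ♙ ♙ ♙ ♙ ·│2
1│♖ ♘ ♗ ♕ ♔ ♗ · ♖│1
  ─────────────────
  a b c d e f g h


16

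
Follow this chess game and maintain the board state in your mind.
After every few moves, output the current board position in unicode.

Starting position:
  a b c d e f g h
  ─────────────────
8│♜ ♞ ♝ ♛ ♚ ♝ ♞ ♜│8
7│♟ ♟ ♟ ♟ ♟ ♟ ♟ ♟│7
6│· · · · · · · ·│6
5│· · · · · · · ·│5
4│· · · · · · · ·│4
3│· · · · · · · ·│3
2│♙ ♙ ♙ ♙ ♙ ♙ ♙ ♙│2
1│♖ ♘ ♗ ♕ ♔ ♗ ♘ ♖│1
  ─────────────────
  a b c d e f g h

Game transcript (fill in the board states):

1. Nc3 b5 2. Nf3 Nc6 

  a b c d e f g h
  ─────────────────
8│♜ · ♝ ♛ ♚ ♝ ♞ ♜│8
7│♟ · ♟ ♟ ♟ ♟ ♟ ♟│7
6│· · ♞ · · · · ·│6
5│· ♟ · · · · · ·│5
4│· · · · · · · ·│4
3│· · ♘ · · ♘ · ·│3
2│♙ ♙ ♙ ♙ ♙ ♙ ♙ ♙│2
1│♖ · ♗ ♕ ♔ ♗ · ♖│1
  ─────────────────
  a b c d e f g h

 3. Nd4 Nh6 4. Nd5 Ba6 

  a b c d e f g h
  ─────────────────
8│♜ · · ♛ ♚ ♝ · ♜│8
7│♟ · ♟ ♟ ♟ ♟ ♟ ♟│7
6│♝ · ♞ · · · · ♞│6
5│· ♟ · ♘ · · · ·│5
4│· · · ♘ · · · ·│4
3│· · · · · · · ·│3
2│♙ ♙ ♙ ♙ ♙ ♙ ♙ ♙│2
1│♖ · ♗ ♕ ♔ ♗ · ♖│1
  ─────────────────
  a b c d e f g h

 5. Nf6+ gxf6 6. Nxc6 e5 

  a b c d e f g h
  ─────────────────
8│♜ · · ♛ ♚ ♝ · ♜│8
7│♟ · ♟ ♟ · ♟ · ♟│7
6│♝ · ♘ · · ♟ · ♞│6
5│· ♟ · · ♟ · · ·│5
4│· · · · · · · ·│4
3│· · · · · · · ·│3
2│♙ ♙ ♙ ♙ ♙ ♙ ♙ ♙│2
1│♖ · ♗ ♕ ♔ ♗ · ♖│1
  ─────────────────
  a b c d e f g h

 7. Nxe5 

  a b c d e f g h
  ─────────────────
8│♜ · · ♛ ♚ ♝ · ♜│8
7│♟ · ♟ ♟ · ♟ · ♟│7
6│♝ · · · · ♟ · ♞│6
5│· ♟ · · ♘ · · ·│5
4│· · · · · · · ·│4
3│· · · · · · · ·│3
2│♙ ♙ ♙ ♙ ♙ ♙ ♙ ♙│2
1│♖ · ♗ ♕ ♔ ♗ · ♖│1
  ─────────────────
  a b c d e f g h


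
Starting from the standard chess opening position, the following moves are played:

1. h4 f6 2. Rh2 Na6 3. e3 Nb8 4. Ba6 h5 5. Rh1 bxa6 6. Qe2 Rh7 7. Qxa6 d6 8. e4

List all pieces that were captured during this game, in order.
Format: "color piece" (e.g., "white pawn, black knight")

Tracking captures:
  bxa6: captured white bishop
  Qxa6: captured black pawn

white bishop, black pawn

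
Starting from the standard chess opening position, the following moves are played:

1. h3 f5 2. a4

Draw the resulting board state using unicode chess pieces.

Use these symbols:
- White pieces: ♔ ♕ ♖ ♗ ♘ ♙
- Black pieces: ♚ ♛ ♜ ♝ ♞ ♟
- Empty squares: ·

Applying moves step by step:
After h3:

♜ ♞ ♝ ♛ ♚ ♝ ♞ ♜
♟ ♟ ♟ ♟ ♟ ♟ ♟ ♟
· · · · · · · ·
· · · · · · · ·
· · · · · · · ·
· · · · · · · ♙
♙ ♙ ♙ ♙ ♙ ♙ ♙ ·
♖ ♘ ♗ ♕ ♔ ♗ ♘ ♖


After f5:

♜ ♞ ♝ ♛ ♚ ♝ ♞ ♜
♟ ♟ ♟ ♟ ♟ · ♟ ♟
· · · · · · · ·
· · · · · ♟ · ·
· · · · · · · ·
· · · · · · · ♙
♙ ♙ ♙ ♙ ♙ ♙ ♙ ·
♖ ♘ ♗ ♕ ♔ ♗ ♘ ♖


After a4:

♜ ♞ ♝ ♛ ♚ ♝ ♞ ♜
♟ ♟ ♟ ♟ ♟ · ♟ ♟
· · · · · · · ·
· · · · · ♟ · ·
♙ · · · · · · ·
· · · · · · · ♙
· ♙ ♙ ♙ ♙ ♙ ♙ ·
♖ ♘ ♗ ♕ ♔ ♗ ♘ ♖



  a b c d e f g h
  ─────────────────
8│♜ ♞ ♝ ♛ ♚ ♝ ♞ ♜│8
7│♟ ♟ ♟ ♟ ♟ · ♟ ♟│7
6│· · · · · · · ·│6
5│· · · · · ♟ · ·│5
4│♙ · · · · · · ·│4
3│· · · · · · · ♙│3
2│· ♙ ♙ ♙ ♙ ♙ ♙ ·│2
1│♖ ♘ ♗ ♕ ♔ ♗ ♘ ♖│1
  ─────────────────
  a b c d e f g h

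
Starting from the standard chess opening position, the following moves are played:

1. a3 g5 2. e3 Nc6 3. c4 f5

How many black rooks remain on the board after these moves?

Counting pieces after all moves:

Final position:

  a b c d e f g h
  ─────────────────
8│♜ · ♝ ♛ ♚ ♝ ♞ ♜│8
7│♟ ♟ ♟ ♟ ♟ · · ♟│7
6│· · ♞ · · · · ·│6
5│· · · · · ♟ ♟ ·│5
4│· · ♙ · · · · ·│4
3│♙ · · · ♙ · · ·│3
2│· ♙ · ♙ · ♙ ♙ ♙│2
1│♖ ♘ ♗ ♕ ♔ ♗ ♘ ♖│1
  ─────────────────
  a b c d e f g h


2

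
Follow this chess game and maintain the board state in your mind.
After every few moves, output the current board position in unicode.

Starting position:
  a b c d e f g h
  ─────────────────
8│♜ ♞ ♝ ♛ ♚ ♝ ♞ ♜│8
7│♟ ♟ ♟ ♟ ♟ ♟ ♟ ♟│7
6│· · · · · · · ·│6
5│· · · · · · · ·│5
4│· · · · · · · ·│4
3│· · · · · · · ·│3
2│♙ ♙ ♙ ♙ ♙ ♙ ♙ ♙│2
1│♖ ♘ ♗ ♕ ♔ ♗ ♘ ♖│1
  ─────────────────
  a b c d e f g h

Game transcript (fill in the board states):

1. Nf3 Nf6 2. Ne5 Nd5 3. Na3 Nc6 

  a b c d e f g h
  ─────────────────
8│♜ · ♝ ♛ ♚ ♝ · ♜│8
7│♟ ♟ ♟ ♟ ♟ ♟ ♟ ♟│7
6│· · ♞ · · · · ·│6
5│· · · ♞ ♘ · · ·│5
4│· · · · · · · ·│4
3│♘ · · · · · · ·│3
2│♙ ♙ ♙ ♙ ♙ ♙ ♙ ♙│2
1│♖ · ♗ ♕ ♔ ♗ · ♖│1
  ─────────────────
  a b c d e f g h

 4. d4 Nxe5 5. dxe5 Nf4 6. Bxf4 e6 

  a b c d e f g h
  ─────────────────
8│♜ · ♝ ♛ ♚ ♝ · ♜│8
7│♟ ♟ ♟ ♟ · ♟ ♟ ♟│7
6│· · · · ♟ · · ·│6
5│· · · · ♙ · · ·│5
4│· · · · · ♗ · ·│4
3│♘ · · · · · · ·│3
2│♙ ♙ ♙ · ♙ ♙ ♙ ♙│2
1│♖ · · ♕ ♔ ♗ · ♖│1
  ─────────────────
  a b c d e f g h

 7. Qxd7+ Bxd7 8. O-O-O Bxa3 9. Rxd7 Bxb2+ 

  a b c d e f g h
  ─────────────────
8│♜ · · ♛ ♚ · · ♜│8
7│♟ ♟ ♟ ♖ · ♟ ♟ ♟│7
6│· · · · ♟ · · ·│6
5│· · · · ♙ · · ·│5
4│· · · · · ♗ · ·│4
3│· · · · · · · ·│3
2│♙ ♝ ♙ · ♙ ♙ ♙ ♙│2
1│· · ♔ · · ♗ · ♖│1
  ─────────────────
  a b c d e f g h

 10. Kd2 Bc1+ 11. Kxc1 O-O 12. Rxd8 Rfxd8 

  a b c d e f g h
  ─────────────────
8│♜ · · ♜ · · ♚ ·│8
7│♟ ♟ ♟ · · ♟ ♟ ♟│7
6│· · · · ♟ · · ·│6
5│· · · · ♙ · · ·│5
4│· · · · · ♗ · ·│4
3│· · · · · · · ·│3
2│♙ · ♙ · ♙ ♙ ♙ ♙│2
1│· · ♔ · · ♗ · ♖│1
  ─────────────────
  a b c d e f g h



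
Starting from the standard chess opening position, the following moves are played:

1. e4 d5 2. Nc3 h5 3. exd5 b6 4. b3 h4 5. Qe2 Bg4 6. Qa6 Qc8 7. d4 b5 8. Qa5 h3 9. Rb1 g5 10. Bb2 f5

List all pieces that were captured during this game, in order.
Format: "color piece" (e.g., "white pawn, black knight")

Tracking captures:
  exd5: captured black pawn

black pawn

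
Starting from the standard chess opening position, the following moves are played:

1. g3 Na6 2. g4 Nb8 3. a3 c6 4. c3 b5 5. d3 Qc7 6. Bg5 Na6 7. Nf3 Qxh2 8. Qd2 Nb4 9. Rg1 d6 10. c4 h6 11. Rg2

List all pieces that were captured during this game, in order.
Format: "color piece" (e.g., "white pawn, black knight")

Tracking captures:
  Qxh2: captured white pawn

white pawn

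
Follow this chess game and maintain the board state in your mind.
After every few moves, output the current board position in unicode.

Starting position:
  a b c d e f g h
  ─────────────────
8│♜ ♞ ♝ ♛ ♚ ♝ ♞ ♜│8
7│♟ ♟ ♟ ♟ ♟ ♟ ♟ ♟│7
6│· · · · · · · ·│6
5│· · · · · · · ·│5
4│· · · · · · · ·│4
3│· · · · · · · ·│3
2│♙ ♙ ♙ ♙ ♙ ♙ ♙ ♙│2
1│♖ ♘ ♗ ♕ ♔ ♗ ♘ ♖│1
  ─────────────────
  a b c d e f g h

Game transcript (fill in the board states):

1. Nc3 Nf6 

  a b c d e f g h
  ─────────────────
8│♜ ♞ ♝ ♛ ♚ ♝ · ♜│8
7│♟ ♟ ♟ ♟ ♟ ♟ ♟ ♟│7
6│· · · · · ♞ · ·│6
5│· · · · · · · ·│5
4│· · · · · · · ·│4
3│· · ♘ · · · · ·│3
2│♙ ♙ ♙ ♙ ♙ ♙ ♙ ♙│2
1│♖ · ♗ ♕ ♔ ♗ ♘ ♖│1
  ─────────────────
  a b c d e f g h

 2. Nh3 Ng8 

  a b c d e f g h
  ─────────────────
8│♜ ♞ ♝ ♛ ♚ ♝ ♞ ♜│8
7│♟ ♟ ♟ ♟ ♟ ♟ ♟ ♟│7
6│· · · · · · · ·│6
5│· · · · · · · ·│5
4│· · · · · · · ·│4
3│· · ♘ · · · · ♘│3
2│♙ ♙ ♙ ♙ ♙ ♙ ♙ ♙│2
1│♖ · ♗ ♕ ♔ ♗ · ♖│1
  ─────────────────
  a b c d e f g h

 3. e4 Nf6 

  a b c d e f g h
  ─────────────────
8│♜ ♞ ♝ ♛ ♚ ♝ · ♜│8
7│♟ ♟ ♟ ♟ ♟ ♟ ♟ ♟│7
6│· · · · · ♞ · ·│6
5│· · · · · · · ·│5
4│· · · · ♙ · · ·│4
3│· · ♘ · · · · ♘│3
2│♙ ♙ ♙ ♙ · ♙ ♙ ♙│2
1│♖ · ♗ ♕ ♔ ♗ · ♖│1
  ─────────────────
  a b c d e f g h



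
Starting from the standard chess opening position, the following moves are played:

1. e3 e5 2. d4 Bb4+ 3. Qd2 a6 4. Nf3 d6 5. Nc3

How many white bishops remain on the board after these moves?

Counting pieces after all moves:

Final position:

  a b c d e f g h
  ─────────────────
8│♜ ♞ ♝ ♛ ♚ · ♞ ♜│8
7│· ♟ ♟ · · ♟ ♟ ♟│7
6│♟ · · ♟ · · · ·│6
5│· · · · ♟ · · ·│5
4│· ♝ · ♙ · · · ·│4
3│· · ♘ · ♙ ♘ · ·│3
2│♙ ♙ ♙ ♕ · ♙ ♙ ♙│2
1│♖ · ♗ · ♔ ♗ · ♖│1
  ─────────────────
  a b c d e f g h


2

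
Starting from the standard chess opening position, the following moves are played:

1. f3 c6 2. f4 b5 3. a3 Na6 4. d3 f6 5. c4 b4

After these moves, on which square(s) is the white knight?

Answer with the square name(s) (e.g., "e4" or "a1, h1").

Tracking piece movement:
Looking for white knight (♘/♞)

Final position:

  a b c d e f g h
  ─────────────────
8│♜ · ♝ ♛ ♚ ♝ ♞ ♜│8
7│♟ · · ♟ ♟ · ♟ ♟│7
6│♞ · ♟ · · ♟ · ·│6
5│· · · · · · · ·│5
4│· ♟ ♙ · · ♙ · ·│4
3│♙ · · ♙ · · · ·│3
2│· ♙ · · ♙ · ♙ ♙│2
1│♖ ♘ ♗ ♕ ♔ ♗ ♘ ♖│1
  ─────────────────
  a b c d e f g h


b1, g1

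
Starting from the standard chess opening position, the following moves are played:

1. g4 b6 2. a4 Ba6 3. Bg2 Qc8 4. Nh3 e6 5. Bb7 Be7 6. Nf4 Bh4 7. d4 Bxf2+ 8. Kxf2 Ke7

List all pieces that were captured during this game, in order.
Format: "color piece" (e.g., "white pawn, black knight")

Tracking captures:
  Bxf2+: captured white pawn
  Kxf2: captured black bishop

white pawn, black bishop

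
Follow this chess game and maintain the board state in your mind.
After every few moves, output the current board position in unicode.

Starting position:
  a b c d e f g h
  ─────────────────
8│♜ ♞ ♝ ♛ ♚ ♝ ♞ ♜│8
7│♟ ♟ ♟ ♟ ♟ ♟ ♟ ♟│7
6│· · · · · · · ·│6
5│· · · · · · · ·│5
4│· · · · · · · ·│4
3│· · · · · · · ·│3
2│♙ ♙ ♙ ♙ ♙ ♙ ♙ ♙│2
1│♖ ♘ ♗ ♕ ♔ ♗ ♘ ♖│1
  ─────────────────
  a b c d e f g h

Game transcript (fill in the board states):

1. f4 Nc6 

  a b c d e f g h
  ─────────────────
8│♜ · ♝ ♛ ♚ ♝ ♞ ♜│8
7│♟ ♟ ♟ ♟ ♟ ♟ ♟ ♟│7
6│· · ♞ · · · · ·│6
5│· · · · · · · ·│5
4│· · · · · ♙ · ·│4
3│· · · · · · · ·│3
2│♙ ♙ ♙ ♙ ♙ · ♙ ♙│2
1│♖ ♘ ♗ ♕ ♔ ♗ ♘ ♖│1
  ─────────────────
  a b c d e f g h

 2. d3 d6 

  a b c d e f g h
  ─────────────────
8│♜ · ♝ ♛ ♚ ♝ ♞ ♜│8
7│♟ ♟ ♟ · ♟ ♟ ♟ ♟│7
6│· · ♞ ♟ · · · ·│6
5│· · · · · · · ·│5
4│· · · · · ♙ · ·│4
3│· · · ♙ · · · ·│3
2│♙ ♙ ♙ · ♙ · ♙ ♙│2
1│♖ ♘ ♗ ♕ ♔ ♗ ♘ ♖│1
  ─────────────────
  a b c d e f g h

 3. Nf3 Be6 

  a b c d e f g h
  ─────────────────
8│♜ · · ♛ ♚ ♝ ♞ ♜│8
7│♟ ♟ ♟ · ♟ ♟ ♟ ♟│7
6│· · ♞ ♟ ♝ · · ·│6
5│· · · · · · · ·│5
4│· · · · · ♙ · ·│4
3│· · · ♙ · ♘ · ·│3
2│♙ ♙ ♙ · ♙ · ♙ ♙│2
1│♖ ♘ ♗ ♕ ♔ ♗ · ♖│1
  ─────────────────
  a b c d e f g h

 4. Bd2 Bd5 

  a b c d e f g h
  ─────────────────
8│♜ · · ♛ ♚ ♝ ♞ ♜│8
7│♟ ♟ ♟ · ♟ ♟ ♟ ♟│7
6│· · ♞ ♟ · · · ·│6
5│· · · ♝ · · · ·│5
4│· · · · · ♙ · ·│4
3│· · · ♙ · ♘ · ·│3
2│♙ ♙ ♙ ♗ ♙ · ♙ ♙│2
1│♖ ♘ · ♕ ♔ ♗ · ♖│1
  ─────────────────
  a b c d e f g h

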